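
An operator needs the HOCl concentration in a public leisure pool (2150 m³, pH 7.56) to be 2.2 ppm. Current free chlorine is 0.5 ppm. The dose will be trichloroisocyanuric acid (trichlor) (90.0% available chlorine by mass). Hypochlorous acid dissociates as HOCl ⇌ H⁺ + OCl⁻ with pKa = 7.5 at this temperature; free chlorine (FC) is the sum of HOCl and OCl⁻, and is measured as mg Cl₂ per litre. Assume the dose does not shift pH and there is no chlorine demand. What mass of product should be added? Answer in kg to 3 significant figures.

10.1 kg

Volume: 2150 m³ = 2,150,000 L.
[OCl⁻]/[HOCl] = 10^(pH − pKa) = 10^(7.56 − 7.5) = 1.148; fraction as HOCl = 1/(1 + 1.148) = 0.4655.
Free chlorine required for 2.2 ppm HOCl: 2.2 / 0.4655 = 4.726 ppm.
FC to add: 4.726 − 0.5 = 4.226 mg/L as Cl₂.
Cl₂ equivalent: 4.226 mg/L × 2,150,000 L = 9086 g.
Product at 90.0% available Cl: 9086 / 0.9 = 10,100 g.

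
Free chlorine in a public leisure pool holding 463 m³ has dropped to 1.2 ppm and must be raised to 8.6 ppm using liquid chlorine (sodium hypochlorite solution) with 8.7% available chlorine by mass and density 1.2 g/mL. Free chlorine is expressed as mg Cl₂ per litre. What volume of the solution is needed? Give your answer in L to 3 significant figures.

Volume: 463 m³ = 463,000 L.
Chlorine deficit: 8.6 − 1.2 = 7.4 ppm = 7.4 mg/L as Cl₂.
Cl₂ equivalent needed: 7.4 mg/L × 463,000 L = 3,426,000 mg = 3426 g.
Product at 8.7% available chlorine: 3426 / 0.087 = 39,380 g.
Volume at density 1.2 g/mL: 39,380 g ÷ 1.2 g/mL = 32,820 mL.

32.8 L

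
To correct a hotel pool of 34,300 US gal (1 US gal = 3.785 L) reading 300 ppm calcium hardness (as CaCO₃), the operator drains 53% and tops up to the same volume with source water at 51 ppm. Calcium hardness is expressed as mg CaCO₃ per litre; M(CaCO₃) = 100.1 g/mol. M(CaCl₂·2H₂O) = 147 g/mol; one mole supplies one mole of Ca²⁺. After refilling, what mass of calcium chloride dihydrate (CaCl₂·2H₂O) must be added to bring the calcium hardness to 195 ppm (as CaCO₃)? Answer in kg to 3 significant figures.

5.14 kg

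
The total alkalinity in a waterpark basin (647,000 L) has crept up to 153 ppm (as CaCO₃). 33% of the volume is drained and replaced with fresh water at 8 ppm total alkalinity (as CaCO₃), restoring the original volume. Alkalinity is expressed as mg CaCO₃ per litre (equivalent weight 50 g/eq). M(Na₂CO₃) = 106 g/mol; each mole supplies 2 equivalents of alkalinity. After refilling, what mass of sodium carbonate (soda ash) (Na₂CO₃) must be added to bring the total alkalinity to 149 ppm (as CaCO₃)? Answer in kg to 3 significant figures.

After draining 33% and refilling: 153 × 0.67 + 8 × 0.33 = 105.15 ppm.
Deficit to target: 149 − 105.15 = 43.85 mg/L.
As CaCO₃: 43.85 mg/L × 647,000 L = 28,370 g; ÷ 50 g/eq ÷ 2 = 283.7 mol Na₂CO₃.
Mass: 283.7 × 106 = 30,070 g.

30.1 kg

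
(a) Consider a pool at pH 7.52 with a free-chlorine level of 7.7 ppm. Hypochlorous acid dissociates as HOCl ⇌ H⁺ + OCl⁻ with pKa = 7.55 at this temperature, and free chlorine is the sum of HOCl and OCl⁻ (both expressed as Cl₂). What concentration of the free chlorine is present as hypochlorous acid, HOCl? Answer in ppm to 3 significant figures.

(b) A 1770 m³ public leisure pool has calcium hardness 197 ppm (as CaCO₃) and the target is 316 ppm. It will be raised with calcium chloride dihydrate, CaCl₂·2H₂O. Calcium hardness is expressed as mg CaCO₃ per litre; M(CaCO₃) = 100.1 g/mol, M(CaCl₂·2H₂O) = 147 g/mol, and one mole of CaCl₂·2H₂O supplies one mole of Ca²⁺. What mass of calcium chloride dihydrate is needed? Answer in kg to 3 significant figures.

(a) 3.98 ppm; (b) 309 kg

(a) [OCl⁻]/[HOCl] = 10^(pH − pKa) = 10^(7.52 − 7.55) = 10^-0.03 = 0.9333.
(a) Fraction as HOCl = 1 / (1 + 0.9333) = 0.5173.
(a) HOCl = 0.5173 × 7.7 ppm = 3.983 ppm.

(b) Volume: 1770 m³ = 1,770,000 L.
(b) Hardness to add: (316 − 197) = 119 mg/L as CaCO₃ × 1,770,000 L = 210,600 g as CaCO₃.
(b) Moles of Ca²⁺ (1 mol Ca²⁺ ≡ 1 mol CaCO₃): 210,600 / 100.1 g/mol = 2104 mol.
(b) Mass of CaCl₂·2H₂O: 2104 × 147 = 309,300 g.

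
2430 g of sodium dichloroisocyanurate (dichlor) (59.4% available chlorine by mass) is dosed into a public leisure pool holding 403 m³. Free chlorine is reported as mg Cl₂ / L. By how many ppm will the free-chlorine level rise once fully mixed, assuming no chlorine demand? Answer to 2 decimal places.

Volume: 403 m³ = 403,000 L.
Available chlorine delivered: 2430 g × 0.594 = 1443 g as Cl₂.
Concentration rise: 1443 g / 403,000 L = 3.582 mg/L = 3.58 ppm.

3.58 ppm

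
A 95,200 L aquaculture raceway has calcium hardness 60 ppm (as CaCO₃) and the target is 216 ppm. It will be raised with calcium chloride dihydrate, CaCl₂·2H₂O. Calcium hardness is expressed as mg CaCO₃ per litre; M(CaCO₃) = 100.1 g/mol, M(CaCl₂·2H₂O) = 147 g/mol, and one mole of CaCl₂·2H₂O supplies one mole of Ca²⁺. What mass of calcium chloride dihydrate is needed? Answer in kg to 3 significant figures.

21.8 kg

Hardness to add: (216 − 60) = 156 mg/L as CaCO₃ × 95,200 L = 14,850 g as CaCO₃.
Moles of Ca²⁺ (1 mol Ca²⁺ ≡ 1 mol CaCO₃): 14,850 / 100.1 g/mol = 148.4 mol.
Mass of CaCl₂·2H₂O: 148.4 × 147 = 21,810 g.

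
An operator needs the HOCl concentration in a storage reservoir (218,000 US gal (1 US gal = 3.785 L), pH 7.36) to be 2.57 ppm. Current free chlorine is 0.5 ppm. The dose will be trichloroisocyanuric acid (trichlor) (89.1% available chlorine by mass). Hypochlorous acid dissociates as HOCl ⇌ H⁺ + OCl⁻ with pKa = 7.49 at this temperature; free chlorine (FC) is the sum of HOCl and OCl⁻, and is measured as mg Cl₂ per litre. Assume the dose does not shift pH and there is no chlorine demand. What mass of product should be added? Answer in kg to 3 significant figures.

Volume: 218,000 US gal × 3.785 L/gal = 825,130 L.
[OCl⁻]/[HOCl] = 10^(pH − pKa) = 10^(7.36 − 7.49) = 0.7413; fraction as HOCl = 1/(1 + 0.7413) = 0.5743.
Free chlorine required for 2.57 ppm HOCl: 2.57 / 0.5743 = 4.475 ppm.
FC to add: 4.475 − 0.5 = 3.975 mg/L as Cl₂.
Cl₂ equivalent: 3.975 mg/L × 825,130 L = 3280 g.
Product at 89.1% available Cl: 3280 / 0.891 = 3681 g.

3.68 kg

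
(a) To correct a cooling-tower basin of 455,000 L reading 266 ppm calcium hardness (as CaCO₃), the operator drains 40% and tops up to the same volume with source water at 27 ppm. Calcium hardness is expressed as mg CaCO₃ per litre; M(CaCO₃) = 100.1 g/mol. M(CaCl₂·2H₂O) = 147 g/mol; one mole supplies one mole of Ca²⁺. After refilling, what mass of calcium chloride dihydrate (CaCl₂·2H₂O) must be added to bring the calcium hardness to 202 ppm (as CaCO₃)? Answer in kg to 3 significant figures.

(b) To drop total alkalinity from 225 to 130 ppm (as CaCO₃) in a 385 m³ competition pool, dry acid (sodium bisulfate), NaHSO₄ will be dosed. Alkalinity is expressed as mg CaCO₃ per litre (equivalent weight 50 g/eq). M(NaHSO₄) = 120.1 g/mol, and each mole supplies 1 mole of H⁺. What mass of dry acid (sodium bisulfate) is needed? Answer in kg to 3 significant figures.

(a) After draining 40% and refilling: 266 × 0.60 + 27 × 0.40 = 170.4 ppm.
(a) Deficit to target: 202 − 170.4 = 31.6 mg/L.
(a) As CaCO₃: 31.6 mg/L × 455,000 L = 14,380 g; ÷ 100.1 = 143.6 mol Ca²⁺.
(a) Mass: 143.6 × 147 = 21,110 g.

(b) Volume: 385 m³ = 385,000 L.
(b) Alkalinity to neutralize: (225 − 130) = 95 mg/L as CaCO₃ × 385,000 L = 36,580 g as CaCO₃.
(b) Equivalents of H⁺ required: 36,580 ÷ 50 g/eq = 731.5 eq = 731.5 mol NaHSO₄.
(b) Mass of NaHSO₄: 731.5 × 120.1 = 87,850 g.

(a) 21.1 kg; (b) 87.9 kg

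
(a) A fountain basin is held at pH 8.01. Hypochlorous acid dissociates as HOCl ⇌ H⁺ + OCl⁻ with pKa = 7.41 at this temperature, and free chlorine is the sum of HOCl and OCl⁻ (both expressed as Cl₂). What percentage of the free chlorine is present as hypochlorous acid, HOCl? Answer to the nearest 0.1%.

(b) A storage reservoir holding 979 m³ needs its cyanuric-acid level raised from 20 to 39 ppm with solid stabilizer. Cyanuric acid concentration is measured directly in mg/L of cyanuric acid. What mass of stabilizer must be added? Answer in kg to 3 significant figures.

(a) 20.1%; (b) 18.6 kg

(a) [OCl⁻]/[HOCl] = 10^(pH − pKa) = 10^(8.01 − 7.41) = 10^0.60 = 3.981.
(a) Fraction as HOCl = 1 / (1 + 3.981) = 0.2008.

(b) Volume: 979 m³ = 979,000 L.
(b) CYA to add: (39 − 20) = 19 mg/L × 979,000 L = 18,600 g cyanuric acid.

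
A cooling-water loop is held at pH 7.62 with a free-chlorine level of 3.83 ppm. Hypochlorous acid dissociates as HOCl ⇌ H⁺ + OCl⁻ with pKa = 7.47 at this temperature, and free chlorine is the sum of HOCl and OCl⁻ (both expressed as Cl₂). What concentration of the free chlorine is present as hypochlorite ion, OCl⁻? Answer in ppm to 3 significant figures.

2.24 ppm

[OCl⁻]/[HOCl] = 10^(pH − pKa) = 10^(7.62 − 7.47) = 10^0.15 = 1.413.
Fraction as HOCl = 1 / (1 + 1.413) = 0.4145.
OCl⁻ = (1 − 0.4145) × 3.83 ppm = 2.242 ppm.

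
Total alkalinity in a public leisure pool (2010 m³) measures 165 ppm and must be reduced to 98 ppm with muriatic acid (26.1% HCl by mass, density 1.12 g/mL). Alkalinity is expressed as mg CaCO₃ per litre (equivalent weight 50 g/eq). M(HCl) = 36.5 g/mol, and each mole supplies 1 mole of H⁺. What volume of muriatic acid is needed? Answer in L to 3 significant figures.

Volume: 2010 m³ = 2,010,000 L.
Alkalinity to neutralize: (165 − 98) = 67 mg/L as CaCO₃ × 2,010,000 L = 134,700 g as CaCO₃.
Equivalents of H⁺ required: 134,700 ÷ 50 g/eq = 2693 eq = 2693 mol HCl.
Mass of HCl: 2693 × 36.5 = 98,310 g.
Mass of 26.1% solution: 98,310 / 0.261 = 376,700 g.
Volume: 376,700 g ÷ 1.12 g/mL = 336,300 mL.

336 L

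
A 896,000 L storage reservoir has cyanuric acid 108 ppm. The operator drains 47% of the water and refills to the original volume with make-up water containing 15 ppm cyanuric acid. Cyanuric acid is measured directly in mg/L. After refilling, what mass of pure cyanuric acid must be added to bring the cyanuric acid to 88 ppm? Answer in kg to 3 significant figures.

21.2 kg

After draining 47% and refilling: 108 × 0.53 + 15 × 0.47 = 64.29 ppm.
Deficit to target: 88 − 64.29 = 23.71 mg/L.
Mass: 23.71 mg/L × 896,000 L = 21,240 g cyanuric acid.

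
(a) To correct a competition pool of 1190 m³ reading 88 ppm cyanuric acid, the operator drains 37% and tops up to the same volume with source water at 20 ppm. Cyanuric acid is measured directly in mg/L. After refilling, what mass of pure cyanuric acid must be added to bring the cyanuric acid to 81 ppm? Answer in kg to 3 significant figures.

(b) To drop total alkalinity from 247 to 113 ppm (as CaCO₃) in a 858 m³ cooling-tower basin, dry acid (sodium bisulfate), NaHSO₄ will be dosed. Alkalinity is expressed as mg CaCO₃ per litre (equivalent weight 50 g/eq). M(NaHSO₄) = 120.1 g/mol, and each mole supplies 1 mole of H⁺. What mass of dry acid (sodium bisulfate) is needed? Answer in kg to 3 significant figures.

(a) Volume: 1190 m³ = 1,190,000 L.
(a) After draining 37% and refilling: 88 × 0.63 + 20 × 0.37 = 62.84 ppm.
(a) Deficit to target: 81 − 62.84 = 18.16 mg/L.
(a) Mass: 18.16 mg/L × 1,190,000 L = 21,610 g cyanuric acid.

(b) Volume: 858 m³ = 858,000 L.
(b) Alkalinity to neutralize: (247 − 113) = 134 mg/L as CaCO₃ × 858,000 L = 115,000 g as CaCO₃.
(b) Equivalents of H⁺ required: 115,000 ÷ 50 g/eq = 2299 eq = 2299 mol NaHSO₄.
(b) Mass of NaHSO₄: 2299 × 120.1 = 276,200 g.

(a) 21.6 kg; (b) 276 kg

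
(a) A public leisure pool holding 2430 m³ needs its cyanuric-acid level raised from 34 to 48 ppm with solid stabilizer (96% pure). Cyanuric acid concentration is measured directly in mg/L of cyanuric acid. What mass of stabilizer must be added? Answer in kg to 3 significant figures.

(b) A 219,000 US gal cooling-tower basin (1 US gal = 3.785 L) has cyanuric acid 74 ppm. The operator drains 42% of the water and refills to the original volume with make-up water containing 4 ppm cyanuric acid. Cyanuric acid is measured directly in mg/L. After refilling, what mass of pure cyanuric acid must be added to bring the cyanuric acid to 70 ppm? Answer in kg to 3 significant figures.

(a) Volume: 2430 m³ = 2,430,000 L.
(a) CYA to add: (48 − 34) = 14 mg/L × 2,430,000 L = 34,020 g cyanuric acid.
(a) At 96% purity: 34,020 / 0.96 = 35,440 g product.

(b) Volume: 219,000 US gal × 3.785 L/gal = 828,915 L.
(b) After draining 42% and refilling: 74 × 0.58 + 4 × 0.42 = 44.6 ppm.
(b) Deficit to target: 70 − 44.6 = 25.4 mg/L.
(b) Mass: 25.4 mg/L × 828,915 L = 21,050 g cyanuric acid.

(a) 35.4 kg; (b) 21.1 kg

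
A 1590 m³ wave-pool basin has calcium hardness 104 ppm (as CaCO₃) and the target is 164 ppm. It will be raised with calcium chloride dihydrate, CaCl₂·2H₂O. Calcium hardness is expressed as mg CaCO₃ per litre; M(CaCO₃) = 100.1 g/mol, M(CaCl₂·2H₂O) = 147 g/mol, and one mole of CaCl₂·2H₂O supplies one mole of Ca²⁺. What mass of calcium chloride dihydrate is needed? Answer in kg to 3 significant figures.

Volume: 1590 m³ = 1,590,000 L.
Hardness to add: (164 − 104) = 60 mg/L as CaCO₃ × 1,590,000 L = 95,400 g as CaCO₃.
Moles of Ca²⁺ (1 mol Ca²⁺ ≡ 1 mol CaCO₃): 95,400 / 100.1 g/mol = 953 mol.
Mass of CaCl₂·2H₂O: 953 × 147 = 140,100 g.

140 kg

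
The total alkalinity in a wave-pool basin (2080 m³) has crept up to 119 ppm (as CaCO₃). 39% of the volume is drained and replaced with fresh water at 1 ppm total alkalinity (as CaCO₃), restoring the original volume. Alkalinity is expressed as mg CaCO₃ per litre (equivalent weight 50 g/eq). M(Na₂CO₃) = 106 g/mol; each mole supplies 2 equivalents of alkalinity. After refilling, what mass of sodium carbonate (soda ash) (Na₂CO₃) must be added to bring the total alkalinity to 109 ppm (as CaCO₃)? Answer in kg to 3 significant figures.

79.4 kg

Volume: 2080 m³ = 2,080,000 L.
After draining 39% and refilling: 119 × 0.61 + 1 × 0.39 = 72.98 ppm.
Deficit to target: 109 − 72.98 = 36.02 mg/L.
As CaCO₃: 36.02 mg/L × 2,080,000 L = 74,920 g; ÷ 50 g/eq ÷ 2 = 749.2 mol Na₂CO₃.
Mass: 749.2 × 106 = 79,420 g.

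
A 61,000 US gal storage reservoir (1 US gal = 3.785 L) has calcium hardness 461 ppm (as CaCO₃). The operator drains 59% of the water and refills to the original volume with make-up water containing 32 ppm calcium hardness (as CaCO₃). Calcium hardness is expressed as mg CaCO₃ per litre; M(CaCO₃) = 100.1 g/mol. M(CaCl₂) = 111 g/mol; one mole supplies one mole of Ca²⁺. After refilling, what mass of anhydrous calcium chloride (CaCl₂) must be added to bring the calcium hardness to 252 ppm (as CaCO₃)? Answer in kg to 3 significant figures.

Volume: 61,000 US gal × 3.785 L/gal = 230,885 L.
After draining 59% and refilling: 461 × 0.41 + 32 × 0.59 = 207.89 ppm.
Deficit to target: 252 − 207.89 = 44.11 mg/L.
As CaCO₃: 44.11 mg/L × 230,885 L = 10,180 g; ÷ 100.1 = 101.7 mol Ca²⁺.
Mass: 101.7 × 111 = 11,290 g.

11.3 kg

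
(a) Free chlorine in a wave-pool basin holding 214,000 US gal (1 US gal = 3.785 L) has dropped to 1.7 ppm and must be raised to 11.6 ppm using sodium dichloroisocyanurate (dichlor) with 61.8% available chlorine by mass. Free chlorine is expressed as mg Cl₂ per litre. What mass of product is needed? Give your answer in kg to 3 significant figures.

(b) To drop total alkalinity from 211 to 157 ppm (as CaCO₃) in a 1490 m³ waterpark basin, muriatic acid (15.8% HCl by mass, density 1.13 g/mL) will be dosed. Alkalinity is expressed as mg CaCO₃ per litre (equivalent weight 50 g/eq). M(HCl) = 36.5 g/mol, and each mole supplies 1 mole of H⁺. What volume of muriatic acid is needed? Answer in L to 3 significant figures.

(a) 13.0 kg; (b) 329 L

(a) Volume: 214,000 US gal × 3.785 L/gal = 809,990 L.
(a) Chlorine deficit: 11.6 − 1.7 = 9.9 ppm = 9.9 mg/L as Cl₂.
(a) Cl₂ equivalent needed: 9.9 mg/L × 809,990 L = 8,019,000 mg = 8019 g.
(a) Product at 61.8% available chlorine: 8019 / 0.618 = 12,980 g.

(b) Volume: 1490 m³ = 1,490,000 L.
(b) Alkalinity to neutralize: (211 − 157) = 54 mg/L as CaCO₃ × 1,490,000 L = 80,460 g as CaCO₃.
(b) Equivalents of H⁺ required: 80,460 ÷ 50 g/eq = 1609 eq = 1609 mol HCl.
(b) Mass of HCl: 1609 × 36.5 = 58,740 g.
(b) Mass of 15.8% solution: 58,740 / 0.158 = 371,700 g.
(b) Volume: 371,700 g ÷ 1.13 g/mL = 329,000 mL.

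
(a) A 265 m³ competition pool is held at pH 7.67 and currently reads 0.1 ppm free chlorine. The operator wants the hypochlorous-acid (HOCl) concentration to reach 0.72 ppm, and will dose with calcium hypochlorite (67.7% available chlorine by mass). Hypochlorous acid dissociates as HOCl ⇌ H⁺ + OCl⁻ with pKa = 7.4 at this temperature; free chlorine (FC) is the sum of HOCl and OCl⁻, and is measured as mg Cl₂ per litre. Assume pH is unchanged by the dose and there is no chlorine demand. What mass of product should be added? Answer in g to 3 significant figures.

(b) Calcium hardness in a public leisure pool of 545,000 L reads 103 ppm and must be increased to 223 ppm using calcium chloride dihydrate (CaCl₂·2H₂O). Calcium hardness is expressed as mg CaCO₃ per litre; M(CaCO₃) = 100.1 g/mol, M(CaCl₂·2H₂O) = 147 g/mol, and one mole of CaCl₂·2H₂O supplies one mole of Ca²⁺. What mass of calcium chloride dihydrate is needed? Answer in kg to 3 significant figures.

(a) Volume: 265 m³ = 265,000 L.
(a) [OCl⁻]/[HOCl] = 10^(pH − pKa) = 10^(7.67 − 7.4) = 1.862; fraction as HOCl = 1/(1 + 1.862) = 0.3494.
(a) Free chlorine required for 0.72 ppm HOCl: 0.72 / 0.3494 = 2.061 ppm.
(a) FC to add: 2.061 − 0.1 = 1.961 mg/L as Cl₂.
(a) Cl₂ equivalent: 1.961 mg/L × 265,000 L = 519.6 g.
(a) Product at 67.7% available Cl: 519.6 / 0.677 = 767.5 g.

(b) Hardness to add: (223 − 103) = 120 mg/L as CaCO₃ × 545,000 L = 65,400 g as CaCO₃.
(b) Moles of Ca²⁺ (1 mol Ca²⁺ ≡ 1 mol CaCO₃): 65,400 / 100.1 g/mol = 653.3 mol.
(b) Mass of CaCl₂·2H₂O: 653.3 × 147 = 96,040 g.

(a) 767 g; (b) 96.0 kg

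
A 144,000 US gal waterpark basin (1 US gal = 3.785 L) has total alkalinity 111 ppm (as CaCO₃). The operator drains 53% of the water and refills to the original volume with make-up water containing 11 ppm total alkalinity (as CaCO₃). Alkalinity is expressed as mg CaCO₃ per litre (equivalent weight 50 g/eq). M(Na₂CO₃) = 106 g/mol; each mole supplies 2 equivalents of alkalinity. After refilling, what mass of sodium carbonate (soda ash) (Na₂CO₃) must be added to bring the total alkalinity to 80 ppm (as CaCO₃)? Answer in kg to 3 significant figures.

Volume: 144,000 US gal × 3.785 L/gal = 545,040 L.
After draining 53% and refilling: 111 × 0.47 + 11 × 0.53 = 58 ppm.
Deficit to target: 80 − 58 = 22 mg/L.
As CaCO₃: 22 mg/L × 545,040 L = 11,990 g; ÷ 50 g/eq ÷ 2 = 119.9 mol Na₂CO₃.
Mass: 119.9 × 106 = 12,710 g.

12.7 kg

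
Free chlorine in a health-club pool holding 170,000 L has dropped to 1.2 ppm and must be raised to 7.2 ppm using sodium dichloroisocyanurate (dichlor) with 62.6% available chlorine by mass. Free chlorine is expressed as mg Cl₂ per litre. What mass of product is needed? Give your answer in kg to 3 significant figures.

1.63 kg

Chlorine deficit: 7.2 − 1.2 = 6 ppm = 6 mg/L as Cl₂.
Cl₂ equivalent needed: 6 mg/L × 170,000 L = 1,020,000 mg = 1020 g.
Product at 62.6% available chlorine: 1020 / 0.626 = 1629 g.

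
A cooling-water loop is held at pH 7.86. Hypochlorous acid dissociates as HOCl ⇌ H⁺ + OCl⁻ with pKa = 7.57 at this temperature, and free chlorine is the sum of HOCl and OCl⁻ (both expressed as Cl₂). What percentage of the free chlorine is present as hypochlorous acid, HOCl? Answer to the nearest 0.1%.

[OCl⁻]/[HOCl] = 10^(pH − pKa) = 10^(7.86 − 7.57) = 10^0.29 = 1.95.
Fraction as HOCl = 1 / (1 + 1.95) = 0.339.

33.9%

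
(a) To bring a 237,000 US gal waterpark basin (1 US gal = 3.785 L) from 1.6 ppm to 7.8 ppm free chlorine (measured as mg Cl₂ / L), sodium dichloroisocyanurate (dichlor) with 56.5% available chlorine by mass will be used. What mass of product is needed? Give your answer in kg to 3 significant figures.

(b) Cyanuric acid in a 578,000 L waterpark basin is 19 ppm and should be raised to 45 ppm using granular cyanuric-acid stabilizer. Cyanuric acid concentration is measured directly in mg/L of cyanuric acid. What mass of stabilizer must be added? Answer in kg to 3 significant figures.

(a) 9.84 kg; (b) 15.0 kg

(a) Volume: 237,000 US gal × 3.785 L/gal = 897,045 L.
(a) Chlorine deficit: 7.8 − 1.6 = 6.2 ppm = 6.2 mg/L as Cl₂.
(a) Cl₂ equivalent needed: 6.2 mg/L × 897,045 L = 5,562,000 mg = 5562 g.
(a) Product at 56.5% available chlorine: 5562 / 0.565 = 9844 g.

(b) CYA to add: (45 − 19) = 26 mg/L × 578,000 L = 15,030 g cyanuric acid.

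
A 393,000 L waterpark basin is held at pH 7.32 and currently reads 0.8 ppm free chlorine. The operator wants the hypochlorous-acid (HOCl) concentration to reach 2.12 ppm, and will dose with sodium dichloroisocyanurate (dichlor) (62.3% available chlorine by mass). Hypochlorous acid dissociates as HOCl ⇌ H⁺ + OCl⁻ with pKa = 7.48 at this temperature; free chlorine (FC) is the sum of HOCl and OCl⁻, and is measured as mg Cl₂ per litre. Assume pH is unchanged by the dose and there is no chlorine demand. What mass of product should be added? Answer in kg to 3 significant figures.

1.76 kg

[OCl⁻]/[HOCl] = 10^(pH − pKa) = 10^(7.32 − 7.48) = 0.6918; fraction as HOCl = 1/(1 + 0.6918) = 0.5911.
Free chlorine required for 2.12 ppm HOCl: 2.12 / 0.5911 = 3.587 ppm.
FC to add: 3.587 − 0.8 = 2.787 mg/L as Cl₂.
Cl₂ equivalent: 2.787 mg/L × 393,000 L = 1095 g.
Product at 62.3% available Cl: 1095 / 0.623 = 1758 g.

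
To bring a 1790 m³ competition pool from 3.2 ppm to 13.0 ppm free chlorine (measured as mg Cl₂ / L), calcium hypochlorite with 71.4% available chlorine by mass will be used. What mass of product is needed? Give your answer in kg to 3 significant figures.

24.6 kg

Volume: 1790 m³ = 1,790,000 L.
Chlorine deficit: 13.0 − 3.2 = 9.8 ppm = 9.8 mg/L as Cl₂.
Cl₂ equivalent needed: 9.8 mg/L × 1,790,000 L = 17,540,000 mg = 17,540 g.
Product at 71.4% available chlorine: 17,540 / 0.714 = 24,570 g.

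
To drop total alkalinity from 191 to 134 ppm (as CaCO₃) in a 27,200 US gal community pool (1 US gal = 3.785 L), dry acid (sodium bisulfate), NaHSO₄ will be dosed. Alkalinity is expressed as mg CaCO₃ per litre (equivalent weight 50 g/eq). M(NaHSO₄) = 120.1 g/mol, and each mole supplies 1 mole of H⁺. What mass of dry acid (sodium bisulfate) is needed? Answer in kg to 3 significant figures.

Volume: 27,200 US gal × 3.785 L/gal = 102,952 L.
Alkalinity to neutralize: (191 − 134) = 57 mg/L as CaCO₃ × 102,952 L = 5868 g as CaCO₃.
Equivalents of H⁺ required: 5868 ÷ 50 g/eq = 117.4 eq = 117.4 mol NaHSO₄.
Mass of NaHSO₄: 117.4 × 120.1 = 14,100 g.

14.1 kg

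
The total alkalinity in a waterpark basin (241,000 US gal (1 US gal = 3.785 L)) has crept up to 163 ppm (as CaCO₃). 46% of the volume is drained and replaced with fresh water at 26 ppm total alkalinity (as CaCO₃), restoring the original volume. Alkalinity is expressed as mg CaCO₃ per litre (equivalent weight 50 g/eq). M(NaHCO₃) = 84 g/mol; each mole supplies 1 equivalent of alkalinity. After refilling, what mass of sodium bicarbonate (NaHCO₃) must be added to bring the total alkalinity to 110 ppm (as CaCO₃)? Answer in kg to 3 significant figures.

15.4 kg

Volume: 241,000 US gal × 3.785 L/gal = 912,185 L.
After draining 46% and refilling: 163 × 0.54 + 26 × 0.46 = 99.98 ppm.
Deficit to target: 110 − 99.98 = 10.02 mg/L.
As CaCO₃: 10.02 mg/L × 912,185 L = 9140 g; ÷ 50 g/eq ÷ 1 = 182.8 mol NaHCO₃.
Mass: 182.8 × 84 = 15,360 g.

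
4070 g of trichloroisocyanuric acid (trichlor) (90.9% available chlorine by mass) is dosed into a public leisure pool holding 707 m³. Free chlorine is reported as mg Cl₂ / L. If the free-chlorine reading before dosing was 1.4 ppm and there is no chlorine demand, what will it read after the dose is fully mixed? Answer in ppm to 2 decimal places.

6.63 ppm

Volume: 707 m³ = 707,000 L.
Available chlorine delivered: 4070 g × 0.909 = 3700 g as Cl₂.
Concentration rise: 3700 g / 707,000 L = 5.233 mg/L = 5.23 ppm.
Final FC: 1.4 + 5.23 = 6.63 ppm.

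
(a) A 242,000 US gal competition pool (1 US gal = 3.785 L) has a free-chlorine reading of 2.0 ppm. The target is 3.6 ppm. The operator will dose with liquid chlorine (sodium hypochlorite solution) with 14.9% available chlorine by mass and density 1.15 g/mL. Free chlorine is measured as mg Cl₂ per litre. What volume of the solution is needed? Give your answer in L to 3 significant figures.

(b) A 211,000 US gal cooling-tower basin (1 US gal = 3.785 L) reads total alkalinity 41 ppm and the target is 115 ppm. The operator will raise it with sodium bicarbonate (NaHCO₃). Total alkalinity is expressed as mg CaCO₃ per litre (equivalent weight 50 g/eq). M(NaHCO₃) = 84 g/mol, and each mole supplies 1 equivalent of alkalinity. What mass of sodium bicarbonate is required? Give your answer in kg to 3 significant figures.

(a) Volume: 242,000 US gal × 3.785 L/gal = 915,970 L.
(a) Chlorine deficit: 3.6 − 2.0 = 1.6 ppm = 1.6 mg/L as Cl₂.
(a) Cl₂ equivalent needed: 1.6 mg/L × 915,970 L = 1,466,000 mg = 1466 g.
(a) Product at 14.9% available chlorine: 1466 / 0.149 = 9836 g.
(a) Volume at density 1.15 g/mL: 9836 g ÷ 1.15 g/mL = 8553 mL.

(b) Volume: 211,000 US gal × 3.785 L/gal = 798,635 L.
(b) Alkalinity to add: (115 − 41) = 74 mg/L as CaCO₃ × 798,635 L = 59,100 g as CaCO₃.
(b) Equivalents: 59,100 g ÷ 50 g/eq = 1182 eq.
(b) NaHCO₃ supplies 1 eq per mole → 1182 mol.
(b) Mass: 1182 mol × 84 g/mol = 99,290 g.

(a) 8.55 L; (b) 99.3 kg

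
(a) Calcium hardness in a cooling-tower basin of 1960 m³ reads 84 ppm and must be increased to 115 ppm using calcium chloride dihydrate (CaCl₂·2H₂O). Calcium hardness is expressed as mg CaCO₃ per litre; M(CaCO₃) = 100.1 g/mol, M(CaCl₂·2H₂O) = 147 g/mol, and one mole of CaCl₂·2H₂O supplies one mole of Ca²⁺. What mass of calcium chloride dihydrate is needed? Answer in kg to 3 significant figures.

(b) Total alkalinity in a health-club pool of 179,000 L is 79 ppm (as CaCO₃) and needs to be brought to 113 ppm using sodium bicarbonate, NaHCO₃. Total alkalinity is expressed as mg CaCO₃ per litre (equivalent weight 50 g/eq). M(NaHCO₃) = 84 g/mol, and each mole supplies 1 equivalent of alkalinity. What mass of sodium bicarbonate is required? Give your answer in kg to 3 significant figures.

(a) 89.2 kg; (b) 10.2 kg

(a) Volume: 1960 m³ = 1,960,000 L.
(a) Hardness to add: (115 − 84) = 31 mg/L as CaCO₃ × 1,960,000 L = 60,760 g as CaCO₃.
(a) Moles of Ca²⁺ (1 mol Ca²⁺ ≡ 1 mol CaCO₃): 60,760 / 100.1 g/mol = 607 mol.
(a) Mass of CaCl₂·2H₂O: 607 × 147 = 89,230 g.

(b) Alkalinity to add: (113 − 79) = 34 mg/L as CaCO₃ × 179,000 L = 6086 g as CaCO₃.
(b) Equivalents: 6086 g ÷ 50 g/eq = 121.7 eq.
(b) NaHCO₃ supplies 1 eq per mole → 121.7 mol.
(b) Mass: 121.7 mol × 84 g/mol = 10,220 g.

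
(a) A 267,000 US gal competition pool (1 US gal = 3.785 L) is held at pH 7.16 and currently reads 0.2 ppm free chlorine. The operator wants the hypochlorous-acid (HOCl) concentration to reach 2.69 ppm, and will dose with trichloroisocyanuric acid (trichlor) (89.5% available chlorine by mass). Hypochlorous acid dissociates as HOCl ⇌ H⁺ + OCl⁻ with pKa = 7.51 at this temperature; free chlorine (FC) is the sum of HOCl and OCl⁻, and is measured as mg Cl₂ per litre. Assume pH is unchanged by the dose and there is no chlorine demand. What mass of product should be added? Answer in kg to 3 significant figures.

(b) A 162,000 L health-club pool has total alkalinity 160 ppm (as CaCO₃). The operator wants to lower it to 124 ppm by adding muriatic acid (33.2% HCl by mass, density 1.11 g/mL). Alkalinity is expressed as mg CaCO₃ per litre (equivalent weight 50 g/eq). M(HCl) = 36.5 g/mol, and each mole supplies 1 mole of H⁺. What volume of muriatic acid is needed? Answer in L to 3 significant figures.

(a) Volume: 267,000 US gal × 3.785 L/gal = 1,010,595 L.
(a) [OCl⁻]/[HOCl] = 10^(pH − pKa) = 10^(7.16 − 7.51) = 0.4467; fraction as HOCl = 1/(1 + 0.4467) = 0.6912.
(a) Free chlorine required for 2.69 ppm HOCl: 2.69 / 0.6912 = 3.892 ppm.
(a) FC to add: 3.892 − 0.2 = 3.692 mg/L as Cl₂.
(a) Cl₂ equivalent: 3.692 mg/L × 1,010,595 L = 3731 g.
(a) Product at 89.5% available Cl: 3731 / 0.895 = 4168 g.

(b) Alkalinity to neutralize: (160 − 124) = 36 mg/L as CaCO₃ × 162,000 L = 5832 g as CaCO₃.
(b) Equivalents of H⁺ required: 5832 ÷ 50 g/eq = 116.6 eq = 116.6 mol HCl.
(b) Mass of HCl: 116.6 × 36.5 = 4257 g.
(b) Mass of 33.2% solution: 4257 / 0.332 = 12,820 g.
(b) Volume: 12,820 g ÷ 1.11 g/mL = 11,550 mL.

(a) 4.17 kg; (b) 11.6 L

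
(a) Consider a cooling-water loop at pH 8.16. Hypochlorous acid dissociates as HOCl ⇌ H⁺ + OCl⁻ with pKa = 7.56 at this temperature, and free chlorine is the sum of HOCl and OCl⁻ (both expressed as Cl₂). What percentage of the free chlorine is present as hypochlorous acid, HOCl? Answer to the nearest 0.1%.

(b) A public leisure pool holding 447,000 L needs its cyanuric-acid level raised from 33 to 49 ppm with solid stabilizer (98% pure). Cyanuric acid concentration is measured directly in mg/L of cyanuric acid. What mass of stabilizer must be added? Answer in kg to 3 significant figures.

(a) [OCl⁻]/[HOCl] = 10^(pH − pKa) = 10^(8.16 − 7.56) = 10^0.60 = 3.981.
(a) Fraction as HOCl = 1 / (1 + 3.981) = 0.2008.

(b) CYA to add: (49 − 33) = 16 mg/L × 447,000 L = 7152 g cyanuric acid.
(b) At 98% purity: 7152 / 0.98 = 7298 g product.

(a) 20.1%; (b) 7.30 kg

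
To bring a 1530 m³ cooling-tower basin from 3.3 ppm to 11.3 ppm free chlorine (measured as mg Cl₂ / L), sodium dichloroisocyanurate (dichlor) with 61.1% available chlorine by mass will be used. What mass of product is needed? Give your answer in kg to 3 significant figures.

20.0 kg

Volume: 1530 m³ = 1,530,000 L.
Chlorine deficit: 11.3 − 3.3 = 8 ppm = 8 mg/L as Cl₂.
Cl₂ equivalent needed: 8 mg/L × 1,530,000 L = 12,240,000 mg = 12,240 g.
Product at 61.1% available chlorine: 12,240 / 0.611 = 20,030 g.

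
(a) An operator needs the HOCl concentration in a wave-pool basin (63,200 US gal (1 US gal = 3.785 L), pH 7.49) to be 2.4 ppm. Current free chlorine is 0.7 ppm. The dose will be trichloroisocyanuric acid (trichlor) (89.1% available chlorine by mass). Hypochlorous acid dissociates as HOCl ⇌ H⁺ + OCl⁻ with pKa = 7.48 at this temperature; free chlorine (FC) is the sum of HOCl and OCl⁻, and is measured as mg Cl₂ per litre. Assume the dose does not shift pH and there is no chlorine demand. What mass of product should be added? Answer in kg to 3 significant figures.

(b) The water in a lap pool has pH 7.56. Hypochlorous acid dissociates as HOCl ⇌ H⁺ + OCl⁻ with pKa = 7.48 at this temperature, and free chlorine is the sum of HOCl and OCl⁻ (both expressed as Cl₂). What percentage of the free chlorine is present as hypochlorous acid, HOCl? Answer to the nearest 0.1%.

(a) Volume: 63,200 US gal × 3.785 L/gal = 239,212 L.
(a) [OCl⁻]/[HOCl] = 10^(pH − pKa) = 10^(7.49 − 7.48) = 1.023; fraction as HOCl = 1/(1 + 1.023) = 0.4942.
(a) Free chlorine required for 2.4 ppm HOCl: 2.4 / 0.4942 = 4.856 ppm.
(a) FC to add: 4.856 − 0.7 = 4.156 mg/L as Cl₂.
(a) Cl₂ equivalent: 4.156 mg/L × 239,212 L = 994.1 g.
(a) Product at 89.1% available Cl: 994.1 / 0.891 = 1116 g.

(b) [OCl⁻]/[HOCl] = 10^(pH − pKa) = 10^(7.56 − 7.48) = 10^0.08 = 1.202.
(b) Fraction as HOCl = 1 / (1 + 1.202) = 0.4541.

(a) 1.12 kg; (b) 45.4%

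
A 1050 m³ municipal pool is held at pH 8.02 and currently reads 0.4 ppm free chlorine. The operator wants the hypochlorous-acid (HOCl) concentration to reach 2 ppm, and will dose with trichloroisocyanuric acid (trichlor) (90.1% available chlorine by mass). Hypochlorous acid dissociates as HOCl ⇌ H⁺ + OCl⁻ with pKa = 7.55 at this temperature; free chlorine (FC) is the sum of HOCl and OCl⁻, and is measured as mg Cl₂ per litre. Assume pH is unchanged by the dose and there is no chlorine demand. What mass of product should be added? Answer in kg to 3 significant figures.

8.74 kg

Volume: 1050 m³ = 1,050,000 L.
[OCl⁻]/[HOCl] = 10^(pH − pKa) = 10^(8.02 − 7.55) = 2.951; fraction as HOCl = 1/(1 + 2.951) = 0.2531.
Free chlorine required for 2 ppm HOCl: 2 / 0.2531 = 7.902 ppm.
FC to add: 7.902 − 0.4 = 7.502 mg/L as Cl₂.
Cl₂ equivalent: 7.502 mg/L × 1,050,000 L = 7878 g.
Product at 90.1% available Cl: 7878 / 0.901 = 8743 g.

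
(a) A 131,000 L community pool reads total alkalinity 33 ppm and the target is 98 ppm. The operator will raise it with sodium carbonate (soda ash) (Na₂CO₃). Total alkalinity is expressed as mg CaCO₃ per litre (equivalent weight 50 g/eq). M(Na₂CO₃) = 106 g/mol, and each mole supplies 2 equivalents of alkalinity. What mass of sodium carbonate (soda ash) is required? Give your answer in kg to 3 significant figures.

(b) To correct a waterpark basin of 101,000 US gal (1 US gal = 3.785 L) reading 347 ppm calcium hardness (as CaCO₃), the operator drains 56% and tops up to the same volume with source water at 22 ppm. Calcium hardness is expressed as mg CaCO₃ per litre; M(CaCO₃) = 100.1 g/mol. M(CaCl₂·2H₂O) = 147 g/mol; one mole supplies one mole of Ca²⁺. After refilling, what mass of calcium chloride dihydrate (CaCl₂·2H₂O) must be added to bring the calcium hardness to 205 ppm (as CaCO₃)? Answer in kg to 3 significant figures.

(a) 9.03 kg; (b) 22.5 kg

(a) Alkalinity to add: (98 − 33) = 65 mg/L as CaCO₃ × 131,000 L = 8515 g as CaCO₃.
(a) Equivalents: 8515 g ÷ 50 g/eq = 170.3 eq.
(a) Each mole of Na₂CO₃ supplies 2 eq, so 170.3 / 2 = 85.15 mol.
(a) Mass: 85.15 mol × 106 g/mol = 9026 g.

(b) Volume: 101,000 US gal × 3.785 L/gal = 382,285 L.
(b) After draining 56% and refilling: 347 × 0.44 + 22 × 0.56 = 165 ppm.
(b) Deficit to target: 205 − 165 = 40 mg/L.
(b) As CaCO₃: 40 mg/L × 382,285 L = 15,290 g; ÷ 100.1 = 152.8 mol Ca²⁺.
(b) Mass: 152.8 × 147 = 22,460 g.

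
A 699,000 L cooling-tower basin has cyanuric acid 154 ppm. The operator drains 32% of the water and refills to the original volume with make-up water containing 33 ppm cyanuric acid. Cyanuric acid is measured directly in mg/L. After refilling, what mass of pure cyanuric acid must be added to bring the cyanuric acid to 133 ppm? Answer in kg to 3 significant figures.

12.4 kg

After draining 32% and refilling: 154 × 0.68 + 33 × 0.32 = 115.28 ppm.
Deficit to target: 133 − 115.28 = 17.72 mg/L.
Mass: 17.72 mg/L × 699,000 L = 12,390 g cyanuric acid.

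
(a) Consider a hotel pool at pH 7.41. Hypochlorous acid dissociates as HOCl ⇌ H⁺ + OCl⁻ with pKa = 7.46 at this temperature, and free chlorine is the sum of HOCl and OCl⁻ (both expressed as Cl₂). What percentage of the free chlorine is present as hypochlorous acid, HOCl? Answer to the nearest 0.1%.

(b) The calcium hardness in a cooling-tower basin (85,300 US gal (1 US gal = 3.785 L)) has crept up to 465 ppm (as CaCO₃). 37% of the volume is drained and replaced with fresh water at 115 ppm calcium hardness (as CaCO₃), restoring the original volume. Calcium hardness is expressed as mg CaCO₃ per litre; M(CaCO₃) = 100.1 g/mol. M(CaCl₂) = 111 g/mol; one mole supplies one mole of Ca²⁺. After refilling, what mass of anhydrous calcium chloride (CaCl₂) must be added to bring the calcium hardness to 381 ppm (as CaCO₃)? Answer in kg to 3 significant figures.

(a) 52.9%; (b) 16.3 kg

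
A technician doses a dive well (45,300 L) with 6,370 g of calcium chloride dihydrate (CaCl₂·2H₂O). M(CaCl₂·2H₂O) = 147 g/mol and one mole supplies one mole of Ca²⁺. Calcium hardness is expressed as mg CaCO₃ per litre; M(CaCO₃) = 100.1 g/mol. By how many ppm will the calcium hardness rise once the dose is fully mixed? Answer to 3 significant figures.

95.8 ppm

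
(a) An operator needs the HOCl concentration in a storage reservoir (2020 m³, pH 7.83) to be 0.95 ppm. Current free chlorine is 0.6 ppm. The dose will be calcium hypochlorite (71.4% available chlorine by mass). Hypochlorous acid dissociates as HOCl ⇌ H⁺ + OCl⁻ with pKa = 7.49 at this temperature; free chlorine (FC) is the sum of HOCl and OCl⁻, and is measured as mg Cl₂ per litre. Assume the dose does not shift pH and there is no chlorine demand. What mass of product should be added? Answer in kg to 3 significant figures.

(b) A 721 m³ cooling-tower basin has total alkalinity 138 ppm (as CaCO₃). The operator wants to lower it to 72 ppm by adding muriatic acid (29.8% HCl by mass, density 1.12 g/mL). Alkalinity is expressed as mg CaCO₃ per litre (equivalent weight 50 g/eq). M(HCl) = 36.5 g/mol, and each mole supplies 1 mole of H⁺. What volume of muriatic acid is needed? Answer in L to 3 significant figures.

(a) 6.87 kg; (b) 104 L

(a) Volume: 2020 m³ = 2,020,000 L.
(a) [OCl⁻]/[HOCl] = 10^(pH − pKa) = 10^(7.83 − 7.49) = 2.188; fraction as HOCl = 1/(1 + 2.188) = 0.3137.
(a) Free chlorine required for 0.95 ppm HOCl: 0.95 / 0.3137 = 3.028 ppm.
(a) FC to add: 3.028 − 0.6 = 2.428 mg/L as Cl₂.
(a) Cl₂ equivalent: 2.428 mg/L × 2,020,000 L = 4905 g.
(a) Product at 71.4% available Cl: 4905 / 0.714 = 6870 g.

(b) Volume: 721 m³ = 721,000 L.
(b) Alkalinity to neutralize: (138 − 72) = 66 mg/L as CaCO₃ × 721,000 L = 47,590 g as CaCO₃.
(b) Equivalents of H⁺ required: 47,590 ÷ 50 g/eq = 951.7 eq = 951.7 mol HCl.
(b) Mass of HCl: 951.7 × 36.5 = 34,740 g.
(b) Mass of 29.8% solution: 34,740 / 0.298 = 116,600 g.
(b) Volume: 116,600 g ÷ 1.12 g/mL = 104,100 mL.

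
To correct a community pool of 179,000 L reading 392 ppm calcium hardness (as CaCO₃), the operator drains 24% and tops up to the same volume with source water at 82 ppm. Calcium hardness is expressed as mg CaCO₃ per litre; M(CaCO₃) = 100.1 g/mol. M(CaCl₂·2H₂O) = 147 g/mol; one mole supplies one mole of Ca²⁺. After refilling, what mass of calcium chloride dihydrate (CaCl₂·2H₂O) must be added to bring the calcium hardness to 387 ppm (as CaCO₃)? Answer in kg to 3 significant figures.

18.2 kg

After draining 24% and refilling: 392 × 0.76 + 82 × 0.24 = 317.6 ppm.
Deficit to target: 387 − 317.6 = 69.4 mg/L.
As CaCO₃: 69.4 mg/L × 179,000 L = 12,420 g; ÷ 100.1 = 124.1 mol Ca²⁺.
Mass: 124.1 × 147 = 18,240 g.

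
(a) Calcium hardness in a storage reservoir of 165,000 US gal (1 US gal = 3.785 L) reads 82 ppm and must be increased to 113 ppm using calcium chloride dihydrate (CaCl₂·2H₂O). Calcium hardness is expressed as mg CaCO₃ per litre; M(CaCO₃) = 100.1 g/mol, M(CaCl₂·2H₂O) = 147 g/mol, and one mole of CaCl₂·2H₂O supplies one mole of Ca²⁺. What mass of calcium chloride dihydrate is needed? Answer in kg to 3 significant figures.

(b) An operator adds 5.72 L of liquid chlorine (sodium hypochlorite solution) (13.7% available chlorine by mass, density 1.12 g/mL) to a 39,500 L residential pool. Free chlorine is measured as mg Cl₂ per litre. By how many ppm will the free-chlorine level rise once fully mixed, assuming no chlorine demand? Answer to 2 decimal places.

(a) Volume: 165,000 US gal × 3.785 L/gal = 624,525 L.
(a) Hardness to add: (113 − 82) = 31 mg/L as CaCO₃ × 624,525 L = 19,360 g as CaCO₃.
(a) Moles of Ca²⁺ (1 mol Ca²⁺ ≡ 1 mol CaCO₃): 19,360 / 100.1 g/mol = 193.4 mol.
(a) Mass of CaCl₂·2H₂O: 193.4 × 147 = 28,430 g.

(b) Mass of solution: 5.72 L × 1000 mL/L × 1.12 g/mL = 6406 g.
(b) Available chlorine delivered: 6406 g × 0.137 = 877.7 g as Cl₂.
(b) Concentration rise: 877.7 g / 39,500 L = 22.22 mg/L = 22.22 ppm.

(a) 28.4 kg; (b) 22.22 ppm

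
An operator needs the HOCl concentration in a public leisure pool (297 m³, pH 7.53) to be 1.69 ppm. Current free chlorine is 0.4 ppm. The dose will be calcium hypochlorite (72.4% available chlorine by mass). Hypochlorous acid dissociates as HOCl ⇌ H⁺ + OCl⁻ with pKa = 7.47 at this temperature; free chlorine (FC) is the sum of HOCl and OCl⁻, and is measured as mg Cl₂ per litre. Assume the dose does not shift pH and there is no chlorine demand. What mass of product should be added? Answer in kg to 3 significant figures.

Volume: 297 m³ = 297,000 L.
[OCl⁻]/[HOCl] = 10^(pH − pKa) = 10^(7.53 − 7.47) = 1.148; fraction as HOCl = 1/(1 + 1.148) = 0.4655.
Free chlorine required for 1.69 ppm HOCl: 1.69 / 0.4655 = 3.63 ppm.
FC to add: 3.63 − 0.4 = 3.23 mg/L as Cl₂.
Cl₂ equivalent: 3.23 mg/L × 297,000 L = 959.4 g.
Product at 72.4% available Cl: 959.4 / 0.724 = 1325 g.

1.33 kg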